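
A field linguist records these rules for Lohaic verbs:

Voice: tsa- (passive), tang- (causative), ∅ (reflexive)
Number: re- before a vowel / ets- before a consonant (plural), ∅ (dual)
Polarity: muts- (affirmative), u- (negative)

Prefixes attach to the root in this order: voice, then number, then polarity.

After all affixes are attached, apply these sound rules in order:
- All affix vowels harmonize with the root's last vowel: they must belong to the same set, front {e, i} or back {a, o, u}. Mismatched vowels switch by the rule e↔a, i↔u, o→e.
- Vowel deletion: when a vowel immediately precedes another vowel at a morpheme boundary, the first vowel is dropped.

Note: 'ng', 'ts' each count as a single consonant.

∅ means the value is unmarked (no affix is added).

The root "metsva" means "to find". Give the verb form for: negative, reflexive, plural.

atsmetsva

voice = reflexive: zero marking, form stays metsva.
Attach number plural ets- (before consonant 'm') → etsmetsva.
Attach polarity negative u- → uetsmetsva.
Apply vowel harmony: uetsmetsva → uatsmetsva.
Apply vowel deletion: uatsmetsva → atsmetsva.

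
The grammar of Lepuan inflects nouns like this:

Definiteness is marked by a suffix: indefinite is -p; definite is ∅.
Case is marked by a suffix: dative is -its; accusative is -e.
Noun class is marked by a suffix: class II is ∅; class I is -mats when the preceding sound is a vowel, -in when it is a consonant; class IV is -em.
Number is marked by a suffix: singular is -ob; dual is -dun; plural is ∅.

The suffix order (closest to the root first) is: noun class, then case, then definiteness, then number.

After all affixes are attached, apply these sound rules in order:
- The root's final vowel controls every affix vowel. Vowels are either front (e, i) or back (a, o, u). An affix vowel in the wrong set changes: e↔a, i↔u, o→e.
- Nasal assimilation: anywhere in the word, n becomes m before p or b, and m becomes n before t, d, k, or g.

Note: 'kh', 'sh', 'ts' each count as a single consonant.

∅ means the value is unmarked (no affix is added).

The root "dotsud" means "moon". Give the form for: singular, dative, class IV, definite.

Attach noun class class IV -em → dotsudem.
Attach case dative -its → dotsudemits.
definiteness = definite: zero marking, form stays dotsudemits.
Attach number singular -ob → dotsudemitsob.
Apply vowel harmony: dotsudemitsob → dotsudamutsob.
Nasal assimilation: no change.

dotsudamutsob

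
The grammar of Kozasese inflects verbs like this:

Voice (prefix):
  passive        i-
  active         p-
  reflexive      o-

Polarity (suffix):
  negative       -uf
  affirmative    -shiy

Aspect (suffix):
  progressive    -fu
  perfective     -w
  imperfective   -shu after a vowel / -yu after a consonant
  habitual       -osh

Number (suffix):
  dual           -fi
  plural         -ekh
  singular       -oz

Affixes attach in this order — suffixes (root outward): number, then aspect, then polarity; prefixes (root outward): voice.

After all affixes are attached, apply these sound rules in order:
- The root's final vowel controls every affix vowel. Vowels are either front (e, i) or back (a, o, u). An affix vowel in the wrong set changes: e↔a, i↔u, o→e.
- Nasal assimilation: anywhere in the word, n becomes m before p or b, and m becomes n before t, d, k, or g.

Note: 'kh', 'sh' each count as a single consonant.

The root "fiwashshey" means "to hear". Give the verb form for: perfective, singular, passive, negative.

Attach voice passive i- → ifiwashshey.
Attach number singular -oz → ifiwashsheyoz.
Attach aspect perfective -w → ifiwashsheyozw.
Attach polarity negative -uf → ifiwashsheyozwuf.
Apply vowel harmony: ifiwashsheyozwuf → ifiwashsheyezwif.
Nasal assimilation: no change.

ifiwashsheyezwif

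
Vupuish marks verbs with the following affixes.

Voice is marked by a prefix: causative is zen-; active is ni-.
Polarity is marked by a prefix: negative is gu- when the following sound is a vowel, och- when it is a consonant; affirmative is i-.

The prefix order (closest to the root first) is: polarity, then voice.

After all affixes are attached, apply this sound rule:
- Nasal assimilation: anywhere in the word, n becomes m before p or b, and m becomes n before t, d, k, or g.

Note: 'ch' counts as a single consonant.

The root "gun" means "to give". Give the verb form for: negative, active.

niochgun

Attach polarity negative och- (before consonant 'g') → ochgun.
Attach voice active ni- → niochgun.
Nasal assimilation: no change.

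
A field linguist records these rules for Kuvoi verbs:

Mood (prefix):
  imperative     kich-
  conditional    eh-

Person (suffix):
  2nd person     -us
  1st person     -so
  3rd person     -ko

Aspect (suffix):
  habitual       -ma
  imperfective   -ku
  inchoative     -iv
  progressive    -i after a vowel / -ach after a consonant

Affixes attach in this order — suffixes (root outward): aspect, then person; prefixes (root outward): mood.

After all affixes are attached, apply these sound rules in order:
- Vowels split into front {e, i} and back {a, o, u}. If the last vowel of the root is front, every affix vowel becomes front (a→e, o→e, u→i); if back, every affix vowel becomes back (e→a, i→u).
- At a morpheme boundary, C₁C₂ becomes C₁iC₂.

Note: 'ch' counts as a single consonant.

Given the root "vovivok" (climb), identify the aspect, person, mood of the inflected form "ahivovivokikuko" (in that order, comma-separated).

imperfective, 3rd person, conditional

Segment: eh-vovivok-ku-ko.
aspect: -ku → imperfective.
person: -ko → 3rd person.
mood: eh- → conditional.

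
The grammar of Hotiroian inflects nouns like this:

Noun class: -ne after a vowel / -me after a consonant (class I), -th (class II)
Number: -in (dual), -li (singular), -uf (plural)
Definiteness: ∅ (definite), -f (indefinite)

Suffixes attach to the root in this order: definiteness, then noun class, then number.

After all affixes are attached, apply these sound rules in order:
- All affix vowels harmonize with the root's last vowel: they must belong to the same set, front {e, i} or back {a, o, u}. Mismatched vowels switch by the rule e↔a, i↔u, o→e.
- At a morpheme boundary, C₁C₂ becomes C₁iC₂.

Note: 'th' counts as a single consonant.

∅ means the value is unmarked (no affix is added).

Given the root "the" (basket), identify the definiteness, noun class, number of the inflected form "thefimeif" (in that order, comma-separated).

Segment: the-f-me-uf.
definiteness: -f → indefinite.
noun class: -ne/me → class I.
number: -uf → plural.

indefinite, class I, plural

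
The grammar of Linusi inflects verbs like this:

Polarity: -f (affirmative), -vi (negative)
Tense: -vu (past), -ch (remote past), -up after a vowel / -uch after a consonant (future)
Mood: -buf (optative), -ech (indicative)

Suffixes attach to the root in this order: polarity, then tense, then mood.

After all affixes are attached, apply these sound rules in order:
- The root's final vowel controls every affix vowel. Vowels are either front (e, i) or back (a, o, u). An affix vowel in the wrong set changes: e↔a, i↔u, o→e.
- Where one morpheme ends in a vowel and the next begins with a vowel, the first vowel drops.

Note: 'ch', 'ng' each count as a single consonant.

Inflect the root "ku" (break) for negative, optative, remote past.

Attach polarity negative -vi → kuvi.
Attach tense remote past -ch → kuvich.
Attach mood optative -buf → kuvichbuf.
Apply vowel harmony: kuvichbuf → kuvuchbuf.
Vowel deletion: no change.

kuvuchbuf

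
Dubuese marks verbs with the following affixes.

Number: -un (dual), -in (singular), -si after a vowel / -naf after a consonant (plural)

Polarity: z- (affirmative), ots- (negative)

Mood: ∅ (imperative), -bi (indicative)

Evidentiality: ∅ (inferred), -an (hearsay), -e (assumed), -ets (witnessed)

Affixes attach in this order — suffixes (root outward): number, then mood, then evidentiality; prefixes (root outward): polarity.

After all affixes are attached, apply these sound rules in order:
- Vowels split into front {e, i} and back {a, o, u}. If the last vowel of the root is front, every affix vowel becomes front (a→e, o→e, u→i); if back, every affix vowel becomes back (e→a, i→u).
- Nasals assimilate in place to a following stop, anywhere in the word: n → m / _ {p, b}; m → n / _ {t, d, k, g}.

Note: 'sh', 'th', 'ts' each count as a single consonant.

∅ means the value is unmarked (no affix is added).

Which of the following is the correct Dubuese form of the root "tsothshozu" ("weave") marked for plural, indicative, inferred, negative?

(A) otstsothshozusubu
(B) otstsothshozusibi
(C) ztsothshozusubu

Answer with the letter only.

Attach number plural -si (after vowel 'u') → tsothshozusi.
Attach polarity negative ots- → otstsothshozusi.
Attach mood indicative -bi → otstsothshozusibi.
evidentiality = inferred: zero marking, form stays otstsothshozusibi.
Apply vowel harmony: otstsothshozusibi → otstsothshozusubu.
Nasal assimilation: no change.
So the correct form is otstsothshozusubu, option (A).
(B) otstsothshozusibi is wrong: it fails to apply the sound rule(s).
(C) ztsothshozusubu is wrong: it uses affirmative instead of negative for polarity.

A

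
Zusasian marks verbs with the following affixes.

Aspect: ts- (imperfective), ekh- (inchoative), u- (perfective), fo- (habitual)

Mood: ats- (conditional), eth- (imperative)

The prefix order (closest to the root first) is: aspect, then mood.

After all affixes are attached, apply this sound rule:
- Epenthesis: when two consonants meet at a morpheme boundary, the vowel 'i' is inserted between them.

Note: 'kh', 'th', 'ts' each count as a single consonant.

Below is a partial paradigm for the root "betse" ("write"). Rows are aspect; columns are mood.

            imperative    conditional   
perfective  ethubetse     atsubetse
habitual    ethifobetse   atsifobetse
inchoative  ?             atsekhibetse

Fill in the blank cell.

ethekhibetse

Attach aspect inchoative ekh- → ekhbetse.
Attach mood imperative eth- → ethekhbetse.
Apply epenthesis: ethekhbetse → ethekhibetse.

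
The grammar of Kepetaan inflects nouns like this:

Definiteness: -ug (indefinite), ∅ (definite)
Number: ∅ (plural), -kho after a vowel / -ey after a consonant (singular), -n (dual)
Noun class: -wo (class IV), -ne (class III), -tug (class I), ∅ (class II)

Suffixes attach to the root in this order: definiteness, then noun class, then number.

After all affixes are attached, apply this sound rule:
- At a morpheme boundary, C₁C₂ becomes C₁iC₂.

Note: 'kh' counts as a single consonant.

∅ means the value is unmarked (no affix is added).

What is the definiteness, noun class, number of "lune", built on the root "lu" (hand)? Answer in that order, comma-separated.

definite, class III, plural

Segment: lu-ne.
definiteness: ∅ → definite.
noun class: -ne → class III.
number: ∅ → plural.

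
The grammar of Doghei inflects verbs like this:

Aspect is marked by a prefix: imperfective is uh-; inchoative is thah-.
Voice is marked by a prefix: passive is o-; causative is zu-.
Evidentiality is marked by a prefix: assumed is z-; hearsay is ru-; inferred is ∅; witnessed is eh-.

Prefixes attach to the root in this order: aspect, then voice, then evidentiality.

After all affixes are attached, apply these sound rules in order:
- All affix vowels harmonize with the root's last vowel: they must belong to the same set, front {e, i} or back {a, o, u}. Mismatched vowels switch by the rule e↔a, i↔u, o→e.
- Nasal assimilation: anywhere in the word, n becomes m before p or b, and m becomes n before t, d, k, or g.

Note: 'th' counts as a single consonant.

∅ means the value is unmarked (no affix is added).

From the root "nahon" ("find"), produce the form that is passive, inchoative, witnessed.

ahothahnahon

Attach aspect inchoative thah- → thahnahon.
Attach voice passive o- → othahnahon.
Attach evidentiality witnessed eh- → ehothahnahon.
Apply vowel harmony: ehothahnahon → ahothahnahon.
Nasal assimilation: no change.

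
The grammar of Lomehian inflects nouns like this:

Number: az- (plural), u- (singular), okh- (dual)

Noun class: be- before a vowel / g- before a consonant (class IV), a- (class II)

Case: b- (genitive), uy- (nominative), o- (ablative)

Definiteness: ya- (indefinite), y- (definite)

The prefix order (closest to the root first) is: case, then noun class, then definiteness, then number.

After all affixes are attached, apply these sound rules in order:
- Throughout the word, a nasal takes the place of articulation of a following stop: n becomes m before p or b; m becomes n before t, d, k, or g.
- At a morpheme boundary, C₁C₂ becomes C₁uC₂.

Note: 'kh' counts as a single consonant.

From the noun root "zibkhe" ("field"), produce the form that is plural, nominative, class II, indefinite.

azuyaauyuzibkhe

Attach case nominative uy- → uyzibkhe.
Attach noun class class II a- → auyzibkhe.
Attach definiteness indefinite ya- → yaauyzibkhe.
Attach number plural az- → azyaauyzibkhe.
Nasal assimilation: no change.
Apply epenthesis: azyaauyzibkhe → azuyaauyuzibkhe.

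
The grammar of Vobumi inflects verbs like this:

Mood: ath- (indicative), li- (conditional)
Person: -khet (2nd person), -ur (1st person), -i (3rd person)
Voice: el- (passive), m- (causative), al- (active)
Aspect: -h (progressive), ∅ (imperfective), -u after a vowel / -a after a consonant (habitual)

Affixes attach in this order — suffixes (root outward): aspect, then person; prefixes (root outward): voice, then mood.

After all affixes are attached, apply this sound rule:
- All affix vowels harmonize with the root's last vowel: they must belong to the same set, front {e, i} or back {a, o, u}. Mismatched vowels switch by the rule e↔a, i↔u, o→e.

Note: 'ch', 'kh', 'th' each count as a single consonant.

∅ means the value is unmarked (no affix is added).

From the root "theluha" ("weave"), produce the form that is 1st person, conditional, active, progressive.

lualtheluhahur

Attach aspect progressive -h → theluhah.
Attach voice active al- → altheluhah.
Attach person 1st person -ur → altheluhahur.
Attach mood conditional li- → lialtheluhahur.
Apply vowel harmony: lialtheluhahur → lualtheluhahur.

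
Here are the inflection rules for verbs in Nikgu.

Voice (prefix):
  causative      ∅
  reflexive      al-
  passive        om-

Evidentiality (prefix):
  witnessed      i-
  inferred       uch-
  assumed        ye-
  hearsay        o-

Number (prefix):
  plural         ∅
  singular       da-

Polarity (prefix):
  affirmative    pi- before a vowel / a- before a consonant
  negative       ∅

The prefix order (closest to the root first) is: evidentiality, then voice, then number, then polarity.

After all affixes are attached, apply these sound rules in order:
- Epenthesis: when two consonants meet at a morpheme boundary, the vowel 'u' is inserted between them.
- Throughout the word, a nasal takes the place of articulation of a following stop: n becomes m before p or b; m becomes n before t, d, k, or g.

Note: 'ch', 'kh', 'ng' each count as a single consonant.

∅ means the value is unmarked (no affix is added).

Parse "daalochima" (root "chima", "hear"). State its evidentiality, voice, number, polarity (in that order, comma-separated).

Segment: da-al-o-chima.
evidentiality: o- → hearsay.
voice: al- → reflexive.
number: da- → singular.
polarity: ∅ → negative.

hearsay, reflexive, singular, negative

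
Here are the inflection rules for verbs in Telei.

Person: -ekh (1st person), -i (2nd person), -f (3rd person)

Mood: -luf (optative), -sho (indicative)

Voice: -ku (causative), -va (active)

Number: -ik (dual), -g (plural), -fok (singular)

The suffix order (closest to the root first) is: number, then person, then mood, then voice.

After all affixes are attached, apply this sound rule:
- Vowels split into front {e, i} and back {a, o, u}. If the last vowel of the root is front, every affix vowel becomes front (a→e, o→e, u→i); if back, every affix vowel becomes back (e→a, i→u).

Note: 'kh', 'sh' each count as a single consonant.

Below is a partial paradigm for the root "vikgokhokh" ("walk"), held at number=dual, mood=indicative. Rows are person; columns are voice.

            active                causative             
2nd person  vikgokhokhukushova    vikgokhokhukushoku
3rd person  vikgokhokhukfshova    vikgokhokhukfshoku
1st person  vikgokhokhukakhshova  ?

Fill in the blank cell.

vikgokhokhukakhshoku

Attach number dual -ik → vikgokhokhik.
Attach person 1st person -ekh → vikgokhokhikekh.
Attach mood indicative -sho → vikgokhokhikekhsho.
Attach voice causative -ku → vikgokhokhikekhshoku.
Apply vowel harmony: vikgokhokhikekhshoku → vikgokhokhukakhshoku.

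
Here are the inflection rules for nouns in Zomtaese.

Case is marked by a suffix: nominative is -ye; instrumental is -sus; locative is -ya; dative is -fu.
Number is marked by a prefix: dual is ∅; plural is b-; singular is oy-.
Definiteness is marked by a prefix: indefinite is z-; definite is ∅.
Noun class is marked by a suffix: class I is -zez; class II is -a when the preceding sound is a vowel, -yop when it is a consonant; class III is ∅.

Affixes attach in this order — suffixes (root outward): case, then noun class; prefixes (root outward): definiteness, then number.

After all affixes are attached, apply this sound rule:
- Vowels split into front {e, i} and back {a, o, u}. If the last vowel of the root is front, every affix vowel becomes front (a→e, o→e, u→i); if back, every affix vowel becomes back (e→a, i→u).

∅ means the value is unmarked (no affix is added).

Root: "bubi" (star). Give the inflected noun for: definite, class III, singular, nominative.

eybubiye

Attach case nominative -ye → bubiye.
noun class = class III: zero marking, form stays bubiye.
definiteness = definite: zero marking, form stays bubiye.
Attach number singular oy- → oybubiye.
Apply vowel harmony: oybubiye → eybubiye.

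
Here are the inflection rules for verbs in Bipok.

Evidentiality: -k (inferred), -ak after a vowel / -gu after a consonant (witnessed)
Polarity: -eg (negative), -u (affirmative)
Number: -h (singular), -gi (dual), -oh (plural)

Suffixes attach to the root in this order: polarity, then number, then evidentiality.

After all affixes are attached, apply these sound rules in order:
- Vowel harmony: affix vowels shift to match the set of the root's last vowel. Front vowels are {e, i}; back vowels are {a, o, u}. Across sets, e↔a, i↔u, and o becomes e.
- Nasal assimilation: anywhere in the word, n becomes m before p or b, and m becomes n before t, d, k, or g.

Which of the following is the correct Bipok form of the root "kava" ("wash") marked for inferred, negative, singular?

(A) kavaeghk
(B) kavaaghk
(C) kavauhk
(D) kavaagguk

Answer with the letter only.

Attach polarity negative -eg → kavaeg.
Attach number singular -h → kavaegh.
Attach evidentiality inferred -k → kavaeghk.
Apply vowel harmony: kavaeghk → kavaaghk.
Nasal assimilation: no change.
So the correct form is kavaaghk, option (B).
(D) kavaagguk is wrong: it uses dual instead of singular for number.
(C) kavauhk is wrong: it uses affirmative instead of negative for polarity.
(A) kavaeghk is wrong: it fails to apply the sound rule(s).

B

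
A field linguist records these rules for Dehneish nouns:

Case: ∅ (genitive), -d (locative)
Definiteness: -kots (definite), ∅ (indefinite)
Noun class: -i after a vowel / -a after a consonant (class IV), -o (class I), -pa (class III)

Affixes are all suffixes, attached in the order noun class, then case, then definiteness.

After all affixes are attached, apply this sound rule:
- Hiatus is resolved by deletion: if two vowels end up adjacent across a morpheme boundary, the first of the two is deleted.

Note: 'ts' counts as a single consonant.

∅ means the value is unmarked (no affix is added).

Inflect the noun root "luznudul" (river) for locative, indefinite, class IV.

luznudulad

Attach noun class class IV -a (after consonant 'l') → luznudula.
Attach case locative -d → luznudulad.
definiteness = indefinite: zero marking, form stays luznudulad.
Vowel deletion: no change.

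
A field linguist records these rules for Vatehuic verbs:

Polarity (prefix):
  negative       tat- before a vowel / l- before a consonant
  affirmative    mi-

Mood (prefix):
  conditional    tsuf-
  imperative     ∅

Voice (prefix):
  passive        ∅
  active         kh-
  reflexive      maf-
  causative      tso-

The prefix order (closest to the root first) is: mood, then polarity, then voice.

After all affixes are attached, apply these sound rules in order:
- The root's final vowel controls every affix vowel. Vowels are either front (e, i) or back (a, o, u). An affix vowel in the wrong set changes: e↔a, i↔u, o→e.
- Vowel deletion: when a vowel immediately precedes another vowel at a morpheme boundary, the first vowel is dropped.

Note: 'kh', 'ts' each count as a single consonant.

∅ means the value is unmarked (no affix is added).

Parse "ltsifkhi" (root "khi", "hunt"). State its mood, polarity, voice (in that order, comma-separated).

conditional, negative, passive

Segment: l-tsuf-khi.
mood: tsuf- → conditional.
polarity: tat/l- → negative.
voice: ∅ → passive.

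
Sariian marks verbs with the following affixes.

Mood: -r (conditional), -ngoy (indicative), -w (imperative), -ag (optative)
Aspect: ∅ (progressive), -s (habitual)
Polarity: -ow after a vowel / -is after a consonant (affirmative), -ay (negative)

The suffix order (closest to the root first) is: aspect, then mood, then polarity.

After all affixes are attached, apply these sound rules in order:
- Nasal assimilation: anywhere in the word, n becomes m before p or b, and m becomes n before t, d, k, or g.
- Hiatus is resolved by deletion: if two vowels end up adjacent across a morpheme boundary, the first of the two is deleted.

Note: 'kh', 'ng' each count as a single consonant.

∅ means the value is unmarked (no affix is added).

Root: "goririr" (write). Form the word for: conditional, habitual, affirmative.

goririrsris

Attach aspect habitual -s → goririrs.
Attach mood conditional -r → goririrsr.
Attach polarity affirmative -is (after consonant 'r') → goririrsris.
Nasal assimilation: no change.
Vowel deletion: no change.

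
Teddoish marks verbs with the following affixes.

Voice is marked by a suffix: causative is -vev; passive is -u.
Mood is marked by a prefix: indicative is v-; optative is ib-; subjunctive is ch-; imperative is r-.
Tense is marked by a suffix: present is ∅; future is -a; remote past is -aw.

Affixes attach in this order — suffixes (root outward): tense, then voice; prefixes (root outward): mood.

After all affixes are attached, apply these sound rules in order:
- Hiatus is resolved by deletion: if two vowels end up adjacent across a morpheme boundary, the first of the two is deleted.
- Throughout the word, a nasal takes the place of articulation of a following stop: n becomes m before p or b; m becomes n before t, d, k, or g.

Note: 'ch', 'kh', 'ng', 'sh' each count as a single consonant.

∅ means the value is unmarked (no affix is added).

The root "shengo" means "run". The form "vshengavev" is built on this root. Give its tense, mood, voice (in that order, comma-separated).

Segment: v-shengo-a-vev.
tense: -a → future.
mood: v- → indicative.
voice: -vev → causative.

future, indicative, causative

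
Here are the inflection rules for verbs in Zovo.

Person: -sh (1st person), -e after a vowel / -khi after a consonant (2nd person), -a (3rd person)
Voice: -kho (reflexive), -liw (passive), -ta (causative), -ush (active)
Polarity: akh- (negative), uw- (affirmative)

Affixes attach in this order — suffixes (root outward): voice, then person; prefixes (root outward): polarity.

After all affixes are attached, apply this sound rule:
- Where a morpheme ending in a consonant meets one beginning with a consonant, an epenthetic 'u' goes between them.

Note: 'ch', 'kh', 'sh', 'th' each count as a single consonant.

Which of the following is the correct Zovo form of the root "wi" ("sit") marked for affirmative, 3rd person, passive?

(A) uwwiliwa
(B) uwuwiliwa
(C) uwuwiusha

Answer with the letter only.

B

Attach voice passive -liw → wiliw.
Attach person 3rd person -a → wiliwa.
Attach polarity affirmative uw- → uwwiliwa.
Apply epenthesis: uwwiliwa → uwuwiliwa.
So the correct form is uwuwiliwa, option (B).
(C) uwuwiusha is wrong: it uses active instead of passive for voice.
(A) uwwiliwa is wrong: it fails to apply the sound rule(s).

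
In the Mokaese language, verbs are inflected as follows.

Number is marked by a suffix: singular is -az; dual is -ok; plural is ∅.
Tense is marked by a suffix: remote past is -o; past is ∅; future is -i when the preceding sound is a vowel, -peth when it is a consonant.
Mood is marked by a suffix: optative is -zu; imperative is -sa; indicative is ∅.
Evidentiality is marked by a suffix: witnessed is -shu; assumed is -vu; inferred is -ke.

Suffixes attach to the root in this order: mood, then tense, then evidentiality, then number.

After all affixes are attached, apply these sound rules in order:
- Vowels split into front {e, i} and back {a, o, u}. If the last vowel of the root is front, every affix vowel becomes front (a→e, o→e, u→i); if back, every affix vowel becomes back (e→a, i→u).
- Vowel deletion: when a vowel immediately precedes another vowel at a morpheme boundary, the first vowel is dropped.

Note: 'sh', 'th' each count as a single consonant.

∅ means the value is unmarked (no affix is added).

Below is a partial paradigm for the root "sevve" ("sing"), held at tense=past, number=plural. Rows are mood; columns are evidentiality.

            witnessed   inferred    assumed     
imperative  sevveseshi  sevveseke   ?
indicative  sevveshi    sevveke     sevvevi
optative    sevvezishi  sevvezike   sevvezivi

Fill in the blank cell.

sevvesevi

Attach mood imperative -sa → sevvesa.
tense = past: zero marking, form stays sevvesa.
Attach evidentiality assumed -vu → sevvesavu.
number = plural: zero marking, form stays sevvesavu.
Apply vowel harmony: sevvesavu → sevvesevi.
Vowel deletion: no change.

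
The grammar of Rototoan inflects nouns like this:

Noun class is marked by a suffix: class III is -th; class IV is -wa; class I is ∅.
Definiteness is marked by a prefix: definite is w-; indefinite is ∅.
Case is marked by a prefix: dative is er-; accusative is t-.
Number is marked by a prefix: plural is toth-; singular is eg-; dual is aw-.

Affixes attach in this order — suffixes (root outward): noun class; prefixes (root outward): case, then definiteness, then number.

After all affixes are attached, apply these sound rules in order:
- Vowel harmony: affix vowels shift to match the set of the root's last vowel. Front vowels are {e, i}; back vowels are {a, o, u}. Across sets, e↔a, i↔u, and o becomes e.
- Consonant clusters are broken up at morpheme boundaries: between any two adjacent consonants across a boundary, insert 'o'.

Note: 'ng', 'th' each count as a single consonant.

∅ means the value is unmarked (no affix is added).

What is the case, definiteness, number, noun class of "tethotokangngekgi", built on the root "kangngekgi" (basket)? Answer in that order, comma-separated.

Segment: toth-t-kangngekgi.
case: t- → accusative.
definiteness: ∅ → indefinite.
number: toth- → plural.
noun class: ∅ → class I.

accusative, indefinite, plural, class I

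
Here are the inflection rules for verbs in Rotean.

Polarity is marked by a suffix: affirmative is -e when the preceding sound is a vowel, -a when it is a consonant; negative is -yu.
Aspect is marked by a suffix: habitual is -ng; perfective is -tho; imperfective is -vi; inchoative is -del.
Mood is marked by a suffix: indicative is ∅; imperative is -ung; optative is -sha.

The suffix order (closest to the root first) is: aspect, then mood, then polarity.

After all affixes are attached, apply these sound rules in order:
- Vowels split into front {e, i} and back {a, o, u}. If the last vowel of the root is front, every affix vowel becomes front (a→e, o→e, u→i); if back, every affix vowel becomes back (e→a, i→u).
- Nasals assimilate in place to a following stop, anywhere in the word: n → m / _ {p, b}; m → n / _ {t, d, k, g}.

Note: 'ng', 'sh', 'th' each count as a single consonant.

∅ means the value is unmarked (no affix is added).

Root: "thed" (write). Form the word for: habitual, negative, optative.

Attach aspect habitual -ng → thedng.
Attach mood optative -sha → thedngsha.
Attach polarity negative -yu → thedngshayu.
Apply vowel harmony: thedngshayu → thedngsheyi.
Nasal assimilation: no change.

thedngsheyi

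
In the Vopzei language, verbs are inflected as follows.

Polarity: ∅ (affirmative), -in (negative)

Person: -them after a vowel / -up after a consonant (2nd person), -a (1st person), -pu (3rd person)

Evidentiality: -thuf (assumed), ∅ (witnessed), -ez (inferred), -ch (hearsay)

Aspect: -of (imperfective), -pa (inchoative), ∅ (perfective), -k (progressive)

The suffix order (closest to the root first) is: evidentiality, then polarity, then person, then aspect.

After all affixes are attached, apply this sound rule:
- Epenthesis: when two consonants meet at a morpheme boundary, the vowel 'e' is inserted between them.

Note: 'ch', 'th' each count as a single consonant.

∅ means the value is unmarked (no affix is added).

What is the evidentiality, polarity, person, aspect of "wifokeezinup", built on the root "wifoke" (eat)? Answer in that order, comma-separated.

Segment: wifoke-ez-in-up.
evidentiality: -ez → inferred.
polarity: -in → negative.
person: -them/up → 2nd person.
aspect: ∅ → perfective.

inferred, negative, 2nd person, perfective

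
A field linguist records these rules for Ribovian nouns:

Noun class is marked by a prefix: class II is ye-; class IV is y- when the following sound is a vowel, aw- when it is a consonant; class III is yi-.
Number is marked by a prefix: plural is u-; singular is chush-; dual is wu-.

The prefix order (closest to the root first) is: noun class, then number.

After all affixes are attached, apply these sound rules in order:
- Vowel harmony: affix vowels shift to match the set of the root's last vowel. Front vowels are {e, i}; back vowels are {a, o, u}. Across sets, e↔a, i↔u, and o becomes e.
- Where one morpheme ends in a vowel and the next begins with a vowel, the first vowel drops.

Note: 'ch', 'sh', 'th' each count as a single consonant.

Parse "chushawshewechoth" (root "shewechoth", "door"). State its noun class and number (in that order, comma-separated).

class IV, singular

Segment: chush-aw-shewechoth.
noun class: y/aw- → class IV.
number: chush- → singular.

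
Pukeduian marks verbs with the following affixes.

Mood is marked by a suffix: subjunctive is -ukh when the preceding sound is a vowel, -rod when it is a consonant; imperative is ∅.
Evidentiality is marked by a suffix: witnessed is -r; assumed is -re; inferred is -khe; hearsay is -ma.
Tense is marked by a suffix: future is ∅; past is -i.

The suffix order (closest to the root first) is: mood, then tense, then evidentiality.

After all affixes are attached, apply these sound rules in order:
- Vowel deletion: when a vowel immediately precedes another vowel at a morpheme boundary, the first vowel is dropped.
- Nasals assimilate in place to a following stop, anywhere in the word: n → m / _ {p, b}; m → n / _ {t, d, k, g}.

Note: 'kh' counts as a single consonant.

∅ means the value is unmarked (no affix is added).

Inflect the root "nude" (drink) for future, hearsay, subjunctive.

Attach mood subjunctive -ukh (after vowel 'e') → nudeukh.
tense = future: zero marking, form stays nudeukh.
Attach evidentiality hearsay -ma → nudeukhma.
Apply vowel deletion: nudeukhma → nudukhma.
Nasal assimilation: no change.

nudukhma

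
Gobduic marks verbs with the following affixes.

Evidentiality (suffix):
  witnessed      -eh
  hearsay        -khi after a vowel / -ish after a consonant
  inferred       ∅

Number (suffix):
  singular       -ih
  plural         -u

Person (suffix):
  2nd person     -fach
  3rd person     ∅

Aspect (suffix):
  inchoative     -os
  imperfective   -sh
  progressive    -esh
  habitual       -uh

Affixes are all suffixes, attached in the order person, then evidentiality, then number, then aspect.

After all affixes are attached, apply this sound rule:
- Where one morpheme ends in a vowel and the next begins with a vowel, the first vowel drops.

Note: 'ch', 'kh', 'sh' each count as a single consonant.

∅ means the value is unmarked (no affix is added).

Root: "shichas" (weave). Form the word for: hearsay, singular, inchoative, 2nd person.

Attach person 2nd person -fach → shichasfach.
Attach evidentiality hearsay -ish (after consonant 'ch') → shichasfachish.
Attach number singular -ih → shichasfachishih.
Attach aspect inchoative -os → shichasfachishihos.
Vowel deletion: no change.

shichasfachishihos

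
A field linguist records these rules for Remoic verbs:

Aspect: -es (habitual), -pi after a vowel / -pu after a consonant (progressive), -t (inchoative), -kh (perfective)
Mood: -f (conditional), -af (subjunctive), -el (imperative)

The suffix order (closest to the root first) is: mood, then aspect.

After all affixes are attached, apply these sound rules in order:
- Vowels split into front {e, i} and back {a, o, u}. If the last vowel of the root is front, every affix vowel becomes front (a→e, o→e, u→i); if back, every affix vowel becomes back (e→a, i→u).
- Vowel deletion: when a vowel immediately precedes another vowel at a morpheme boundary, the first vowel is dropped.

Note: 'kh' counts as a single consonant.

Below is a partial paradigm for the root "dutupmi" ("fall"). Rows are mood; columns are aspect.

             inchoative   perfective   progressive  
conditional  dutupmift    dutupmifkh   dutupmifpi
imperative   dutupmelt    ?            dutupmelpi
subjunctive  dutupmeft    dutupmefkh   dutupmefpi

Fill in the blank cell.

dutupmelkh

Attach mood imperative -el → dutupmiel.
Attach aspect perfective -kh → dutupmielkh.
Vowel harmony: no change.
Apply vowel deletion: dutupmielkh → dutupmelkh.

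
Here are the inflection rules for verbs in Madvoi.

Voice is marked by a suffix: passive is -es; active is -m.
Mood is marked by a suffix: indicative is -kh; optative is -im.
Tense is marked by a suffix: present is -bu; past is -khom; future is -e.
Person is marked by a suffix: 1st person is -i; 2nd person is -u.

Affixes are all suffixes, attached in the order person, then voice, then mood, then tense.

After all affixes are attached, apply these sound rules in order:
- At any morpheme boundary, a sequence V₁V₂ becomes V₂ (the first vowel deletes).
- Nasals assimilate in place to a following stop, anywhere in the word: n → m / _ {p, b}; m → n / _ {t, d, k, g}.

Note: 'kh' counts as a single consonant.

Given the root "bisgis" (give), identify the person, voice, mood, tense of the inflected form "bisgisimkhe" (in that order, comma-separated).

1st person, active, indicative, future

Segment: bisgis-i-m-kh-e.
person: -i → 1st person.
voice: -m → active.
mood: -kh → indicative.
tense: -e → future.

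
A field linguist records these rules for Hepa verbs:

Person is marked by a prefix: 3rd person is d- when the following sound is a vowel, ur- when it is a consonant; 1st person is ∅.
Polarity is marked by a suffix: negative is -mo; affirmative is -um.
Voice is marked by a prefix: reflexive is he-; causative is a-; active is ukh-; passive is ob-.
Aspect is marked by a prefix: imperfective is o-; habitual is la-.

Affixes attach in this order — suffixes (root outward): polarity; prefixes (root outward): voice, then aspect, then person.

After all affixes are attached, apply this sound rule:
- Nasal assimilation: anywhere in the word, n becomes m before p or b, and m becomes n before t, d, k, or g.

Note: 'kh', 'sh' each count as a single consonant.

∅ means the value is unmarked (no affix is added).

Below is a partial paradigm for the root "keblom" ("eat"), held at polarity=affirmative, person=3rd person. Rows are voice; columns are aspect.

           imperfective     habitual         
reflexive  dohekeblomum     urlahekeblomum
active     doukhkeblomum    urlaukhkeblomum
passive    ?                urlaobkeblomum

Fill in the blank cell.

doobkeblomum

Attach voice passive ob- → obkeblom.
Attach polarity affirmative -um → obkeblomum.
Attach aspect imperfective o- → oobkeblomum.
Attach person 3rd person d- (before vowel 'o') → doobkeblomum.
Nasal assimilation: no change.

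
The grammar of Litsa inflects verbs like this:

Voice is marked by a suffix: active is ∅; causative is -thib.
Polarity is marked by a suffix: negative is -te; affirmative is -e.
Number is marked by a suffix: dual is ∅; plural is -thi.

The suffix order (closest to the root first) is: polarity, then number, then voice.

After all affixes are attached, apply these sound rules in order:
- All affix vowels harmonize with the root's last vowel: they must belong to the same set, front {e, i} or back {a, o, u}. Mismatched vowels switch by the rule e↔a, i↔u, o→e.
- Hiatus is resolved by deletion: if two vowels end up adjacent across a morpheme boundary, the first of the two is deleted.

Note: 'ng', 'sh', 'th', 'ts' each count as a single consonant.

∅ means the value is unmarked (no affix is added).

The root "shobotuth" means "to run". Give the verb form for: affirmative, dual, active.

shobotutha

Attach polarity affirmative -e → shobotuthe.
number = dual: zero marking, form stays shobotuthe.
voice = active: zero marking, form stays shobotuthe.
Apply vowel harmony: shobotuthe → shobotutha.
Vowel deletion: no change.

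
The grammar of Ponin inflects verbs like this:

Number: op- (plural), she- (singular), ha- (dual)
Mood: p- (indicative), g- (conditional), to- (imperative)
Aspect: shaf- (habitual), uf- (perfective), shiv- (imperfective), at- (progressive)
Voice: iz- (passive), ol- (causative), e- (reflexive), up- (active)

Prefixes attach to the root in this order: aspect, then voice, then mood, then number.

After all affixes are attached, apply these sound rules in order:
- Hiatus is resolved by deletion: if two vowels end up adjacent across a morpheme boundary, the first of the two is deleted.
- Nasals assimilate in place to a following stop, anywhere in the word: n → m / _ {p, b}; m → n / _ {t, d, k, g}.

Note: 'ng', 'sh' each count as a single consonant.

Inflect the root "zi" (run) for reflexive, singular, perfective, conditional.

Attach aspect perfective uf- → ufzi.
Attach voice reflexive e- → eufzi.
Attach mood conditional g- → geufzi.
Attach number singular she- → shegeufzi.
Apply vowel deletion: shegeufzi → shegufzi.
Nasal assimilation: no change.

shegufzi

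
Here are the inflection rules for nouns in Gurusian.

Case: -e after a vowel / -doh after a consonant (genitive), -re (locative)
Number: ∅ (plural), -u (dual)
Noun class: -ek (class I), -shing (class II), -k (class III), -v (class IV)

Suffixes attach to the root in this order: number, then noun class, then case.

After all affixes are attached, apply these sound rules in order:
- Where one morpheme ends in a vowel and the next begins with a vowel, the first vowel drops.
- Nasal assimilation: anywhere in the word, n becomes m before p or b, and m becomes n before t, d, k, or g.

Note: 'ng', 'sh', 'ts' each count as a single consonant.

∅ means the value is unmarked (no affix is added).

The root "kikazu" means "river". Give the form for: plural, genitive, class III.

kikazukdoh

number = plural: zero marking, form stays kikazu.
Attach noun class class III -k → kikazuk.
Attach case genitive -doh (after consonant 'k') → kikazukdoh.
Vowel deletion: no change.
Nasal assimilation: no change.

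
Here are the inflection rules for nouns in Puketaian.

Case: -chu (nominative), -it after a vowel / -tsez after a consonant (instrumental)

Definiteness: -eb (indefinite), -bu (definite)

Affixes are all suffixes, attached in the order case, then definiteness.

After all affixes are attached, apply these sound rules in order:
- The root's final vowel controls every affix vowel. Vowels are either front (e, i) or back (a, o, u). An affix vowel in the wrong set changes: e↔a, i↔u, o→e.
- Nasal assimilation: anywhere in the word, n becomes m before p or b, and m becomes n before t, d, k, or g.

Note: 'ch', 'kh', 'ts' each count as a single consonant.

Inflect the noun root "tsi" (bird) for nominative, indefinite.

Attach case nominative -chu → tsichu.
Attach definiteness indefinite -eb → tsichueb.
Apply vowel harmony: tsichueb → tsichieb.
Nasal assimilation: no change.

tsichieb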